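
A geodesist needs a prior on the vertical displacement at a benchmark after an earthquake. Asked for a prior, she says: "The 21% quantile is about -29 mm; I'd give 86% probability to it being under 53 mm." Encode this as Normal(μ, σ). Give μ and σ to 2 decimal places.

The p-quantile of Normal(μ,σ) is μ + z_p·σ, with z_{0.21} = -0.8064 and z_{0.86} = 1.08.
Eliminate σ: μ = (z₂·x₁ − z₁·x₂)/(z₂ − z₁) = (1.08·-29 − (-0.8064)·53)/1.887 = 6.05.
Then σ = (x₂ − x₁)/(z₂ − z₁) = (53 − -29)/1.887 = 43.46.

μ = 6.05, σ = 43.46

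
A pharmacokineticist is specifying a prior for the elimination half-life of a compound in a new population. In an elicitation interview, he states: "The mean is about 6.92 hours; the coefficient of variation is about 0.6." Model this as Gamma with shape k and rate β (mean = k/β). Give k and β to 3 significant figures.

k ≈ 2.78, β ≈ 0.401

For Gamma(k, rate β): mean = k/β, variance = k/β², so CV = 1/√k.
CV = 0.6, hence k = 1/CV² = 2.78.
Then β = k/mean = 2.78/6.92 = 0.401.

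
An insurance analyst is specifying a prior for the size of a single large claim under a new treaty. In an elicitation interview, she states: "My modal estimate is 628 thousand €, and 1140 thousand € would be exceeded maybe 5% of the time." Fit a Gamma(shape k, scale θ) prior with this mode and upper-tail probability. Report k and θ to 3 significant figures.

Gamma(k,θ) with k>1 has mode (k−1)θ, so θ = 628/(k−1).
Need P(X < 1140) = 0.95 with θ tied to k this way. Start at k = 2, θ = 628: P(X<1140) ≈ 0.542.
Too low — raise k to concentrate. Iterating converges to k ≈ 8.84.
Then θ = 628/(8.84−1) ≈ 80.1.

k ≈ 8.84, θ ≈ 80.1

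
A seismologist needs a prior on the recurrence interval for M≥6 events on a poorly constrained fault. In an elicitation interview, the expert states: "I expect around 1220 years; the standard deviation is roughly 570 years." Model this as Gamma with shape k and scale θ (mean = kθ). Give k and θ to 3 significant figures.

For Gamma(k, scale θ): mean = kθ, variance = kθ², so CV = 1/√k.
CV = SD/mean = 570/1220 = 0.4672, hence k = 1/CV² = 4.58.
Then θ = mean/k = 1220/4.58 = 266.

k ≈ 4.58, θ ≈ 266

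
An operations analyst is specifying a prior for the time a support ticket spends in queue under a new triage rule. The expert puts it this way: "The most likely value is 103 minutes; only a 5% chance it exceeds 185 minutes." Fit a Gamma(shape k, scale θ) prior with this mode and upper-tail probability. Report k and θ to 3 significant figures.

Gamma(k,θ) with k>1 has mode (k−1)θ, so θ = 103/(k−1).
Need P(X < 185) = 0.95 with θ tied to k this way. Start at k = 2, θ = 103: P(X<185) ≈ 0.536.
Too low — raise k to concentrate. Iterating converges to k ≈ 9.13.
Then θ = 103/(9.13−1) ≈ 12.7.

k ≈ 9.13, θ ≈ 12.7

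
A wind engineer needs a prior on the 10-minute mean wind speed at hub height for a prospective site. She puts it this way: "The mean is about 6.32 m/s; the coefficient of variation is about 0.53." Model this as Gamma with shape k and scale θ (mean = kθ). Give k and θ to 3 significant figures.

k ≈ 3.56, θ ≈ 1.78

For Gamma(k, scale θ): mean = kθ, variance = kθ², so CV = 1/√k.
CV = 0.53, hence k = 1/CV² = 3.56.
Then θ = mean/k = 6.32/3.56 = 1.78.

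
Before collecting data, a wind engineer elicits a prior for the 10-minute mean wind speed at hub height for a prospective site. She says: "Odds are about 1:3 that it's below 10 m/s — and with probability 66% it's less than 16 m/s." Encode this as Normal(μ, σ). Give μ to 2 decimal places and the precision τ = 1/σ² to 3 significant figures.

μ = 13.72, τ = 0.0328

For Normal(μ,σ), the p-quantile is μ + z_p·σ. Here z_{0.25} = -0.6745, z_{0.66} = 0.4125.
So 10 = μ − 0.6745σ and 16 = μ + 0.4125σ.
Subtracting: σ = (16 − 10)/(0.4125 − (-0.6745)) = 5.52.
Then μ = 10 − (-0.6745)·5.52 = 13.72.
Precision τ = 1/σ² = 1/5.52² = 0.0328.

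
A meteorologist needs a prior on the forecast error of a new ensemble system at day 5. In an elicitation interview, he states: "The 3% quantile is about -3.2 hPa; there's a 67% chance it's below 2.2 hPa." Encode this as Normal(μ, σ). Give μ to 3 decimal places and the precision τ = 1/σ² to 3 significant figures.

The p-quantile of Normal(μ,σ) is μ + z_p·σ, with z_{0.03} = -1.881 and z_{0.67} = 0.4399.
Eliminate σ: μ = (z₂·x₁ − z₁·x₂)/(z₂ − z₁) = (0.4399·-3.2 − (-1.881)·2.2)/2.321 = 1.176.
Then σ = (x₂ − x₁)/(z₂ − z₁) = (2.2 − -3.2)/2.321 = 2.327.
Precision τ = 1/σ² = 1/2.327² = 0.185.

μ = 1.176, τ = 0.185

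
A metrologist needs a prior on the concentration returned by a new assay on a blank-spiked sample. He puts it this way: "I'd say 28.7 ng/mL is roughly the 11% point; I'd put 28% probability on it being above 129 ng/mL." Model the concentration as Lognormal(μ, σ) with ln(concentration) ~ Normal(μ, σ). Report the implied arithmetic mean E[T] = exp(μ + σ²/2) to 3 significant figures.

If T ~ Lognormal(μ,σ) then ln T ~ Normal(μ,σ), so the p-quantile of ln T is μ + z_p·σ.
ln(28.7) = 3.357 and ln(129) = 4.86; z_{0.11} = -1.227, z_{0.72} = 0.5828.
σ = (4.86 − 3.357)/(0.5828 − (-1.227)) = 0.831.
μ = 3.357 − (-1.227)·0.831 = 4.376.
E[T] = exp(μ + σ²/2) = exp(4.376 + 0.3450) = 112 ng/mL.

E[T] ≈ 112 ng/mL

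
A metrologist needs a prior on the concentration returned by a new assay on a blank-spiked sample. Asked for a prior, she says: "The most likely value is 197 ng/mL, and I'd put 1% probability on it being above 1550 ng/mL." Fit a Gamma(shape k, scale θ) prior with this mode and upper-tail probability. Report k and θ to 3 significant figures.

k ≈ 1.79, θ ≈ 248

Gamma(k,θ) with k>1 has mode (k−1)θ, so θ = 197/(k−1).
Need P(X < 1550) = 0.99 with θ tied to k this way. Start at k = 2, θ = 197: P(X<1550) ≈ 0.997.
Too high — lower k to spread out. Iterating converges to k ≈ 1.79.
Then θ = 197/(1.79−1) ≈ 248.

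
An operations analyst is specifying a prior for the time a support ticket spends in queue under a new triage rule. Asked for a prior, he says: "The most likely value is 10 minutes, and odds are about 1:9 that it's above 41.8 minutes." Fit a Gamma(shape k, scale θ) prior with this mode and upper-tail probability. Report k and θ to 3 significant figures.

Gamma(k,θ) with k>1 has mode (k−1)θ, so θ = 10/(k−1).
Need P(X < 41.8) = 0.9 with θ tied to k this way. Start at k = 2, θ = 10: P(X<41.8) ≈ 0.921.
Too high — lower k to spread out. Iterating converges to k ≈ 1.89.
Then θ = 10/(1.89−1) ≈ 11.2.

k ≈ 1.89, θ ≈ 11.2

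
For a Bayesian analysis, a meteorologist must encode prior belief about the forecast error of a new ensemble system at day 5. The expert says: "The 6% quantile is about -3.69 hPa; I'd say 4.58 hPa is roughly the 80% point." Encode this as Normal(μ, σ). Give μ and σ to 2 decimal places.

The p-quantile of Normal(μ,σ) is μ + z_p·σ, with z_{0.06} = -1.555 and z_{0.8} = 0.8416.
Eliminate σ: μ = (z₂·x₁ − z₁·x₂)/(z₂ − z₁) = (0.8416·-3.69 − (-1.555)·4.58)/2.396 = 1.68.
Then σ = (x₂ − x₁)/(z₂ − z₁) = (4.58 − -3.69)/2.396 = 3.45.

μ = 1.68, σ = 3.45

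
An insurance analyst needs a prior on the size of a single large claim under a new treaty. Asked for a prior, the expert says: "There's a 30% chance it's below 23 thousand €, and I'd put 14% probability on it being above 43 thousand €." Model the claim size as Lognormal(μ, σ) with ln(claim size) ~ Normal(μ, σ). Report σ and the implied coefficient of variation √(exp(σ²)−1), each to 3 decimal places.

σ ≈ 0.390, CV ≈ 0.405

If T ~ Lognormal(μ,σ) then ln T ~ Normal(μ,σ), so the p-quantile of ln T is μ + z_p·σ.
ln(23) = 3.135 and ln(43) = 3.761; z_{0.3} = -0.5244, z_{0.86} = 1.08.
σ = (3.761 − 3.135)/(1.08 − (-0.5244)) = 0.390.
μ = 3.135 − (-0.5244)·0.390 = 3.340.
CV = √(exp(σ²)−1) = √(exp(0.1520)−1) = 0.405.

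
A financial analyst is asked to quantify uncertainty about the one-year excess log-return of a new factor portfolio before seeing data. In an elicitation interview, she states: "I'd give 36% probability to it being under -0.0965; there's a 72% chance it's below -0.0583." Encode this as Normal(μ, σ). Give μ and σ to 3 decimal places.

The p-quantile of Normal(μ,σ) is μ + z_p·σ, with z_{0.36} = -0.3585 and z_{0.72} = 0.5828.
Eliminate σ: μ = (z₂·x₁ − z₁·x₂)/(z₂ − z₁) = (0.5828·-0.0965 − (-0.3585)·-0.0583)/0.9413 = -0.082.
Then σ = (x₂ − x₁)/(z₂ − z₁) = (-0.0583 − -0.0965)/0.9413 = 0.041.

μ = -0.082, σ = 0.041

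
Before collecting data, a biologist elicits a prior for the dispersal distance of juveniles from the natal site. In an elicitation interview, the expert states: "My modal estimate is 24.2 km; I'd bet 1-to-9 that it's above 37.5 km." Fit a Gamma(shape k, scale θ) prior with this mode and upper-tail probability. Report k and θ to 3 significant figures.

Gamma(k,θ) with k>1 has mode (k−1)θ, so θ = 24.2/(k−1).
Need P(X < 37.5) = 0.9 with θ tied to k this way. Start at k = 2, θ = 24.2: P(X<37.5) ≈ 0.459.
Too low — raise k to concentrate. Iterating converges to k ≈ 10.7.
Then θ = 24.2/(10.7−1) ≈ 2.48.

k ≈ 10.7, θ ≈ 2.48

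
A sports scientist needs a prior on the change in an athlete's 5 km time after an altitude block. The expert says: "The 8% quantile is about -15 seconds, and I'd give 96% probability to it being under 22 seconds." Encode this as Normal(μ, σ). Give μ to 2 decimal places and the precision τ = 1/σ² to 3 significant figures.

For Normal(μ,σ), the p-quantile is μ + z_p·σ. Here z_{0.08} = -1.405, z_{0.96} = 1.751.
So -15 = μ − 1.405σ and 22 = μ + 1.751σ.
Subtracting: σ = (22 − -15)/(1.751 − (-1.405)) = 11.72.
Then μ = -15 − (-1.405)·11.72 = 1.47.
Precision τ = 1/σ² = 1/11.72² = 0.00727.

μ = 1.47, τ = 0.00727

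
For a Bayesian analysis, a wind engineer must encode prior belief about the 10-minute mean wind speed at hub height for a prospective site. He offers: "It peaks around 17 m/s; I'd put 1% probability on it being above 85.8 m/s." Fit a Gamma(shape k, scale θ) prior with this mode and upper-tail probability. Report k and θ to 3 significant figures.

Gamma(k,θ) with k>1 has mode (k−1)θ, so θ = 17/(k−1).
Need P(X < 85.8) = 0.99 with θ tied to k this way. Start at k = 2, θ = 17: P(X<85.8) ≈ 0.961.
Too low — raise k to concentrate. Iterating converges to k ≈ 2.49.
Then θ = 17/(2.49−1) ≈ 11.4.

k ≈ 2.49, θ ≈ 11.4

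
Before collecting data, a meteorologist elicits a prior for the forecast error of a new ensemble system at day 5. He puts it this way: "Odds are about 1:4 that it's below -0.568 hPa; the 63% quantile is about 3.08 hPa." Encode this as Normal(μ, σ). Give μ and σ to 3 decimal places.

μ = 2.048, σ = 3.109

The p-quantile of Normal(μ,σ) is μ + z_p·σ, with z_{0.2} = -0.8416 and z_{0.63} = 0.3319.
Eliminate σ: μ = (z₂·x₁ − z₁·x₂)/(z₂ − z₁) = (0.3319·-0.568 − (-0.8416)·3.08)/1.173 = 2.048.
Then σ = (x₂ − x₁)/(z₂ − z₁) = (3.08 − -0.568)/1.173 = 3.109.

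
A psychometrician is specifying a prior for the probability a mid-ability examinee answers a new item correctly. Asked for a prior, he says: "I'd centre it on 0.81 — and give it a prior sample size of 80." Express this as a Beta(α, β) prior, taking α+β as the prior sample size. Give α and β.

Under the effective-sample-size interpretation, Beta(α, β) has prior mean α/(α+β) and prior sample size α+β.
So α+β = 80 and α/(α+β) = 0.81, giving α = 0.81·80 = 64.8 and β = 80 − 64.8 = 15.2.

α = 64.8, β = 15.2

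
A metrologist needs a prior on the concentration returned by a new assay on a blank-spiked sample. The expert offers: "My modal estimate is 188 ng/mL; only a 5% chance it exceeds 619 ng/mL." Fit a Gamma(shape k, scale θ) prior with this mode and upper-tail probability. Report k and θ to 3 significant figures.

Gamma(k,θ) with k>1 has mode (k−1)θ, so θ = 188/(k−1).
Need P(X < 619) = 0.95 with θ tied to k this way. Start at k = 2, θ = 188: P(X<619) ≈ 0.840.
Too low — raise k to concentrate. Iterating converges to k ≈ 2.84.
Then θ = 188/(2.84−1) ≈ 102.

k ≈ 2.84, θ ≈ 102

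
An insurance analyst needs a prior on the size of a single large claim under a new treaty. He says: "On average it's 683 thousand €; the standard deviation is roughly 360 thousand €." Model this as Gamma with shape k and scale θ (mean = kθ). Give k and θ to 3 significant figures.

k ≈ 3.6, θ ≈ 190

For Gamma(k, scale θ): mean = kθ, variance = kθ², so CV = 1/√k.
CV = SD/mean = 360/683 = 0.5271, hence k = 1/CV² = 3.6.
Then θ = mean/k = 683/3.6 = 190.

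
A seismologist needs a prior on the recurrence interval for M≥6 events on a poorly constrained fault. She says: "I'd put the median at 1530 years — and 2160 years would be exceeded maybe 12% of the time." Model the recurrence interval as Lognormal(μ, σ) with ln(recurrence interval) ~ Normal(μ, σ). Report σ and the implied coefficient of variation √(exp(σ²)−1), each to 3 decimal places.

If T ~ Lognormal(μ,σ) then ln T ~ Normal(μ,σ), so the p-quantile of ln T is μ + z_p·σ.
ln(1530) = 7.333 and ln(2160) = 7.678; z_{0.5} = 0, z_{0.88} = 1.175.
σ = (7.678 − 7.333)/(1.175 − (0)) = 0.293.
μ = 7.333 − (0)·0.293 = 7.333.
CV = √(exp(σ²)−1) = √(exp(0.0861)−1) = 0.300.

σ ≈ 0.293, CV ≈ 0.300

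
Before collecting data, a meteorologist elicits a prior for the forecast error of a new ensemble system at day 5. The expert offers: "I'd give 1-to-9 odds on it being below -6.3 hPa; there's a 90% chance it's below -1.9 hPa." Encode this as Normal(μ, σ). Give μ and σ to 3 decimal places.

μ = -4.100, σ = 1.717

The p-quantile of Normal(μ,σ) is μ + z_p·σ, with z_{0.1} = -1.282 and z_{0.9} = 1.282.
Eliminate σ: μ = (z₂·x₁ − z₁·x₂)/(z₂ − z₁) = (1.282·-6.3 − (-1.282)·-1.9)/2.563 = -4.100.
Then σ = (x₂ − x₁)/(z₂ − z₁) = (-1.9 − -6.3)/2.563 = 1.717.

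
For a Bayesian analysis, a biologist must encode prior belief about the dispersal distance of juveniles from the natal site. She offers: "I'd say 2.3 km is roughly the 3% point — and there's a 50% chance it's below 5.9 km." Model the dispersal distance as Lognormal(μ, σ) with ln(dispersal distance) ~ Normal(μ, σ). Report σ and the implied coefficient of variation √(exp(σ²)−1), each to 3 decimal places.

σ ≈ 0.501, CV ≈ 0.534

If T ~ Lognormal(μ,σ) then ln T ~ Normal(μ,σ), so the p-quantile of ln T is μ + z_p·σ.
ln(2.3) = 0.8329 and ln(5.9) = 1.775; z_{0.03} = -1.881, z_{0.5} = 0.
σ = (1.775 − 0.8329)/(0 − (-1.881)) = 0.501.
μ = 0.8329 − (-1.881)·0.501 = 1.775.
CV = √(exp(σ²)−1) = √(exp(0.2509)−1) = 0.534.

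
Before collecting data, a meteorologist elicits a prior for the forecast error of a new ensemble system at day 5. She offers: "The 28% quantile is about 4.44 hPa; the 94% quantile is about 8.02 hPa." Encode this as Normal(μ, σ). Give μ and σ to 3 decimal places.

For Normal(μ,σ), the p-quantile is μ + z_p·σ. Here z_{0.28} = -0.5828, z_{0.94} = 1.555.
So 4.44 = μ − 0.5828σ and 8.02 = μ + 1.555σ.
Subtracting: σ = (8.02 − 4.44)/(1.555 − (-0.5828)) = 1.675.
Then μ = 4.44 − (-0.5828)·1.675 = 5.416.

μ = 5.416, σ = 1.675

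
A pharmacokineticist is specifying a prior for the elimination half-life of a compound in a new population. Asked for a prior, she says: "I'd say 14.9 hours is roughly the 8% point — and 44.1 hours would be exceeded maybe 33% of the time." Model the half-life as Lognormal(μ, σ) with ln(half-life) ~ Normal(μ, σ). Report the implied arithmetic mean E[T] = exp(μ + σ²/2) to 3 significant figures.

If T ~ Lognormal(μ,σ) then ln T ~ Normal(μ,σ), so the p-quantile of ln T is μ + z_p·σ.
ln(14.9) = 2.701 and ln(44.1) = 3.786; z_{0.08} = -1.405, z_{0.67} = 0.4399.
σ = (3.786 − 2.701)/(0.4399 − (-1.405)) = 0.588.
μ = 2.701 − (-1.405)·0.588 = 3.528.
E[T] = exp(μ + σ²/2) = exp(3.528 + 0.1730) = 40.5 hours.

E[T] ≈ 40.5 hours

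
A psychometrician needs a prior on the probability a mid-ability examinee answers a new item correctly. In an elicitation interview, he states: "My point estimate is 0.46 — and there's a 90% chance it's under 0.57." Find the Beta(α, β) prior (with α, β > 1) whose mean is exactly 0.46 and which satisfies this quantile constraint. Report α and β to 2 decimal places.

With mean 0.46 fixed, write α = 0.46s, β = 0.54s where s = α+β.
Need P(θ < 0.57) = 0.9 under Beta(0.46s, 0.54s). Normal approximation: (q−m)/√(m(1−m)/s) ≈ z_{0.9} = 1.28, so s ≈ 0.46·0.54·(1.28)²/(0.57−0.46)² = 33.7.
At s = 33.7: P(θ<0.57) ≈ 0.900. Adjusting to match 0.9 gives s ≈ 33.70.
So α = 0.46·33.70 ≈ 15.50, β = 0.54·33.70 ≈ 18.20.

α ≈ 15.50, β ≈ 18.20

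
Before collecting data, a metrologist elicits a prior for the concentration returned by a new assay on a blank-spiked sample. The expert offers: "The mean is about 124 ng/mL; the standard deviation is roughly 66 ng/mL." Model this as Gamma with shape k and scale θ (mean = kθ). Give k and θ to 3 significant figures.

k ≈ 3.53, θ ≈ 35.1

For Gamma(k, scale θ): mean = kθ, variance = kθ², so CV = 1/√k.
CV = SD/mean = 66/124 = 0.5323, hence k = 1/CV² = 3.53.
Then θ = mean/k = 124/3.53 = 35.1.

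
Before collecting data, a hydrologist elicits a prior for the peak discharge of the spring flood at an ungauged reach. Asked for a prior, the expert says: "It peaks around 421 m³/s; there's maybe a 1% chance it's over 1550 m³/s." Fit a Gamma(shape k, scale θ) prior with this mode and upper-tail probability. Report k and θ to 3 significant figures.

Gamma(k,θ) with k>1 has mode (k−1)θ, so θ = 421/(k−1).
Need P(X < 1550) = 0.99 with θ tied to k this way. Start at k = 2, θ = 421: P(X<1550) ≈ 0.882.
Too low — raise k to concentrate. Iterating converges to k ≈ 3.52.
Then θ = 421/(3.52−1) ≈ 167.

k ≈ 3.52, θ ≈ 167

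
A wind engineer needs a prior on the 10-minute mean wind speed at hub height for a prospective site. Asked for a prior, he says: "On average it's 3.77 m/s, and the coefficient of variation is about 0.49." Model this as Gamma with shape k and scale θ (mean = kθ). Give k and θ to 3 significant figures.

For Gamma(k, scale θ): mean = kθ, variance = kθ², so CV = 1/√k.
CV = 0.49, hence k = 1/CV² = 4.16.
Then θ = mean/k = 3.77/4.16 = 0.905.

k ≈ 4.16, θ ≈ 0.905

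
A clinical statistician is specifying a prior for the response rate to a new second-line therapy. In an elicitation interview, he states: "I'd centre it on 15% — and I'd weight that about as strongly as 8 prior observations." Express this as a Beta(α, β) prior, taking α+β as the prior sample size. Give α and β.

Under the effective-sample-size interpretation, Beta(α, β) has prior mean α/(α+β) and prior sample size α+β.
So α+β = 8 and α/(α+β) = 0.15, giving α = 0.15·8 = 1.2 and β = 8 − 1.2 = 6.8.

α = 1.2, β = 6.8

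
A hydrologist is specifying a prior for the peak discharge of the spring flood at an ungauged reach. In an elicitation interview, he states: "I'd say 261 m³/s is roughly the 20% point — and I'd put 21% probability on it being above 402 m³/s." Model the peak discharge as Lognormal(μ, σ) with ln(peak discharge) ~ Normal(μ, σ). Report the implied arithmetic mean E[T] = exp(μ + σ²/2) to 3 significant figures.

E[T] ≈ 337 m³/s

If T ~ Lognormal(μ,σ) then ln T ~ Normal(μ,σ), so the p-quantile of ln T is μ + z_p·σ.
ln(261) = 5.565 and ln(402) = 5.996; z_{0.2} = -0.8416, z_{0.79} = 0.8064.
σ = (5.996 − 5.565)/(0.8064 − (-0.8416)) = 0.262.
μ = 5.565 − (-0.8416)·0.262 = 5.785.
E[T] = exp(μ + σ²/2) = exp(5.785 + 0.0343) = 337 m³/s.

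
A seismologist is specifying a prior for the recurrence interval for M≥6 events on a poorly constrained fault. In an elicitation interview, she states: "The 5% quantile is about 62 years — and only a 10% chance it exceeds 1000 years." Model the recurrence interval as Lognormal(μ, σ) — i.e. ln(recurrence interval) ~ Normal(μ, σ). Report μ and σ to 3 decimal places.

μ ≈ 5.690, σ ≈ 0.950

If T ~ Lognormal(μ,σ) then ln T ~ Normal(μ,σ), so the p-quantile of ln T is μ + z_p·σ.
ln(62) = 4.127 and ln(1000) = 6.908; z_{0.05} = -1.645, z_{0.9} = 1.282.
σ = (6.908 − 4.127)/(1.282 − (-1.645)) = 0.950.
μ = 4.127 − (-1.645)·0.950 = 5.690.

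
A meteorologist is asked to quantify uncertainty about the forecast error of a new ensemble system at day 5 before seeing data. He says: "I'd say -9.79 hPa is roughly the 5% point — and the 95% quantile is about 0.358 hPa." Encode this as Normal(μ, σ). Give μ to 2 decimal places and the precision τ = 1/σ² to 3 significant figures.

The p-quantile of Normal(μ,σ) is μ + z_p·σ, with z_{0.05} = -1.645 and z_{0.95} = 1.645.
Eliminate σ: μ = (z₂·x₁ − z₁·x₂)/(z₂ − z₁) = (1.645·-9.79 − (-1.645)·0.358)/3.29 = -4.72.
Then σ = (x₂ − x₁)/(z₂ − z₁) = (0.358 − -9.79)/3.29 = 3.08.
Precision τ = 1/σ² = 1/3.085² = 0.105.

μ = -4.72, τ = 0.105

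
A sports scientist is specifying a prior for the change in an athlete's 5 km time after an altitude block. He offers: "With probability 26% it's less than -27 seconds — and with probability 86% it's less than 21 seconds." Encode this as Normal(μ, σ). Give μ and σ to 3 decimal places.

For Normal(μ,σ), the p-quantile is μ + z_p·σ. Here z_{0.26} = -0.6433, z_{0.86} = 1.08.
So -27 = μ − 0.6433σ and 21 = μ + 1.08σ.
Subtracting: σ = (21 − -27)/(1.08 − (-0.6433)) = 27.848.
Then μ = -27 − (-0.6433)·27.848 = -9.084.

μ = -9.084, σ = 27.848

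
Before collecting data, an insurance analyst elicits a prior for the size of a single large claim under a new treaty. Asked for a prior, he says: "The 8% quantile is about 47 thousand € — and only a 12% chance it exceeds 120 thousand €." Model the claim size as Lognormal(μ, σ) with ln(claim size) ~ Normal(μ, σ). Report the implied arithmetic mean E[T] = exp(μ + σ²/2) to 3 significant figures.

If T ~ Lognormal(μ,σ) then ln T ~ Normal(μ,σ), so the p-quantile of ln T is μ + z_p·σ.
ln(47) = 3.85 and ln(120) = 4.787; z_{0.08} = -1.405, z_{0.88} = 1.175.
σ = (4.787 − 3.85)/(1.175 − (-1.405)) = 0.363.
μ = 3.85 − (-1.405)·0.363 = 4.361.
E[T] = exp(μ + σ²/2) = exp(4.361 + 0.0660) = 83.6 thousand €.

E[T] ≈ 83.6 thousand €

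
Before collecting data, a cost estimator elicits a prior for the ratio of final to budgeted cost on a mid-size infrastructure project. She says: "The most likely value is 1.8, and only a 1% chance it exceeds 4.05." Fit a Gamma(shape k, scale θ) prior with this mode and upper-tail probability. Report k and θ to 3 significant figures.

k ≈ 8.3, θ ≈ 0.247

Gamma(k,θ) with k>1 has mode (k−1)θ, so θ = 1.8/(k−1).
Need P(X < 4.05) = 0.99 with θ tied to k this way. Start at k = 2, θ = 1.8: P(X<4.05) ≈ 0.657.
Too low — raise k to concentrate. Iterating converges to k ≈ 8.3.
Then θ = 1.8/(8.3−1) ≈ 0.247.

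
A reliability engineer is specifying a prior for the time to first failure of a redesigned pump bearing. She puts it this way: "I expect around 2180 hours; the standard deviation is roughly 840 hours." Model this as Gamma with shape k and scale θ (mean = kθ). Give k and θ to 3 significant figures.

k ≈ 6.74, θ ≈ 324

For Gamma(k, scale θ): mean = kθ, variance = kθ², so CV = 1/√k.
CV = SD/mean = 840/2180 = 0.3853, hence k = 1/CV² = 6.74.
Then θ = mean/k = 2180/6.74 = 324.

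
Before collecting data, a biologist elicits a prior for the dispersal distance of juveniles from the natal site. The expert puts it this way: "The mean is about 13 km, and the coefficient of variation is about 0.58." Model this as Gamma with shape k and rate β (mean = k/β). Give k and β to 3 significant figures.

For Gamma(k, rate β): mean = k/β, variance = k/β², so CV = 1/√k.
CV = 0.58, hence k = 1/CV² = 2.97.
Then β = k/mean = 2.97/13 = 0.229.

k ≈ 2.97, β ≈ 0.229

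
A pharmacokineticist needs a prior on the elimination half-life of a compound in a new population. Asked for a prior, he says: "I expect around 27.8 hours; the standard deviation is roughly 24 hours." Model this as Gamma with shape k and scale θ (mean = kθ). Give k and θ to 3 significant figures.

k ≈ 1.34, θ ≈ 20.7

For Gamma(k, scale θ): mean = kθ, variance = kθ², so CV = 1/√k.
CV = SD/mean = 24/27.8 = 0.8633, hence k = 1/CV² = 1.34.
Then θ = mean/k = 27.8/1.34 = 20.7.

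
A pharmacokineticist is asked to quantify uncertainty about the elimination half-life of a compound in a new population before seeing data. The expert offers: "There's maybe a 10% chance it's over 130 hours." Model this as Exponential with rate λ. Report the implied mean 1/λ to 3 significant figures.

P(T > 130.0) = e^(−λ·130.0) = 0.1, so λ = −ln(0.1)/130.0 = 0.0177.
Mean = 1/λ = 56.5 hours.

mean ≈ 56.5 hours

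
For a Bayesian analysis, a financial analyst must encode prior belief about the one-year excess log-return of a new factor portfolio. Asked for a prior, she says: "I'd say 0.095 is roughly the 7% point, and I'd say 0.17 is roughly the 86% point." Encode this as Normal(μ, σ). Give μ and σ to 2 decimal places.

μ = 0.14, σ = 0.03

For Normal(μ,σ), the p-quantile is μ + z_p·σ. Here z_{0.07} = -1.476, z_{0.86} = 1.08.
So 0.095 = μ − 1.476σ and 0.17 = μ + 1.08σ.
Subtracting: σ = (0.17 − 0.095)/(1.08 − (-1.476)) = 0.03.
Then μ = 0.095 − (-1.476)·0.03 = 0.14.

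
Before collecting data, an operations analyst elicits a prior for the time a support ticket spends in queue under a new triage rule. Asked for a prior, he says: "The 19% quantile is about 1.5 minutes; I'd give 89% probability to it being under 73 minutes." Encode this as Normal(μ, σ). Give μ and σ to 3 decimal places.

For Normal(μ,σ), the p-quantile is μ + z_p·σ. Here z_{0.19} = -0.8779, z_{0.89} = 1.227.
So 1.5 = μ − 0.8779σ and 73 = μ + 1.227σ.
Subtracting: σ = (73 − 1.5)/(1.227 − (-0.8779)) = 33.976.
Then μ = 1.5 − (-0.8779)·33.976 = 31.327.

μ = 31.327, σ = 33.976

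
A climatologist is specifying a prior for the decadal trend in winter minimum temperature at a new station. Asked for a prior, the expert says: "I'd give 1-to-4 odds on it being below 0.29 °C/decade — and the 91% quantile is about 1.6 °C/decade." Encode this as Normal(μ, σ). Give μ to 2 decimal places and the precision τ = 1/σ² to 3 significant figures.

μ = 0.80, τ = 2.78

For Normal(μ,σ), the p-quantile is μ + z_p·σ. Here z_{0.2} = -0.8416, z_{0.91} = 1.341.
So 0.29 = μ − 0.8416σ and 1.6 = μ + 1.341σ.
Subtracting: σ = (1.6 − 0.29)/(1.341 − (-0.8416)) = 0.60.
Then μ = 0.29 − (-0.8416)·0.60 = 0.80.
Precision τ = 1/σ² = 1/0.6003² = 2.78.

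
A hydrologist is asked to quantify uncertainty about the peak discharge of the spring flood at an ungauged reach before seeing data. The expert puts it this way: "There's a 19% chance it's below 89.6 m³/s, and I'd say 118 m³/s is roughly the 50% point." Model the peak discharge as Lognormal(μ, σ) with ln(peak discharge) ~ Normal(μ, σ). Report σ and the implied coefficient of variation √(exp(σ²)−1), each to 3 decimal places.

σ ≈ 0.314, CV ≈ 0.321

If T ~ Lognormal(μ,σ) then ln T ~ Normal(μ,σ), so the p-quantile of ln T is μ + z_p·σ.
ln(89.6) = 4.495 and ln(118) = 4.771; z_{0.19} = -0.8779, z_{0.5} = 0.
σ = (4.771 − 4.495)/(0 − (-0.8779)) = 0.314.
μ = 4.495 − (-0.8779)·0.314 = 4.771.
CV = √(exp(σ²)−1) = √(exp(0.0984)−1) = 0.321.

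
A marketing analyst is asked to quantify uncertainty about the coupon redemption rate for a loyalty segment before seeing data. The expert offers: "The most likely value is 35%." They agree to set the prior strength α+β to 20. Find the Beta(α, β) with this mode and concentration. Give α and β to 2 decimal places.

α = 7.30, β = 12.70

For α,β > 1 the Beta mode is (α−1)/(α+β−2). With α+β = 20, the mode is (α−1)/18.
Set (α−1)/18 = 0.35 → α = 1 + 0.35·18 = 7.30.
β = 20 − α = 12.70.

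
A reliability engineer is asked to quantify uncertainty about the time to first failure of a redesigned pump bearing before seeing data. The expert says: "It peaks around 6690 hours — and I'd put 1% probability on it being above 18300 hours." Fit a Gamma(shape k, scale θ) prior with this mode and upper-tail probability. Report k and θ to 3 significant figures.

Gamma(k,θ) with k>1 has mode (k−1)θ, so θ = 6690/(k−1).
Need P(X < 18300) = 0.99 with θ tied to k this way. Start at k = 2, θ = 6690: P(X<18300) ≈ 0.758.
Too low — raise k to concentrate. Iterating converges to k ≈ 5.54.
Then θ = 6690/(5.54−1) ≈ 1470.

k ≈ 5.54, θ ≈ 1470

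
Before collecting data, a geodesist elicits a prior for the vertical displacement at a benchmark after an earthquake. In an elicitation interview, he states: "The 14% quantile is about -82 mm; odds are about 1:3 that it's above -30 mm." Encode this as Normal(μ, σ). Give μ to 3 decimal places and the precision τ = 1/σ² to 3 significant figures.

μ = -49.987, τ = 0.00114

For Normal(μ,σ), the p-quantile is μ + z_p·σ. Here z_{0.14} = -1.08, z_{0.75} = 0.6745.
So -82 = μ − 1.08σ and -30 = μ + 0.6745σ.
Subtracting: σ = (-30 − -82)/(0.6745 − (-1.08)) = 29.633.
Then μ = -82 − (-1.08)·29.633 = -49.987.
Precision τ = 1/σ² = 1/29.63² = 0.00114.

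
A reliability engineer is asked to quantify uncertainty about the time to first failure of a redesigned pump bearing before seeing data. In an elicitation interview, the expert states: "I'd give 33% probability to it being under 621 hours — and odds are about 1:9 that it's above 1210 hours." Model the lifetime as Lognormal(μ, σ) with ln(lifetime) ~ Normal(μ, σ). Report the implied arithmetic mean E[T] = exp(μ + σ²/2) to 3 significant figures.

E[T] ≈ 794 hours

If T ~ Lognormal(μ,σ) then ln T ~ Normal(μ,σ), so the p-quantile of ln T is μ + z_p·σ.
ln(621) = 6.431 and ln(1210) = 7.098; z_{0.33} = -0.4399, z_{0.9} = 1.282.
σ = (7.098 − 6.431)/(1.282 − (-0.4399)) = 0.387.
μ = 6.431 − (-0.4399)·0.387 = 6.602.
E[T] = exp(μ + σ²/2) = exp(6.602 + 0.0751) = 794 hours.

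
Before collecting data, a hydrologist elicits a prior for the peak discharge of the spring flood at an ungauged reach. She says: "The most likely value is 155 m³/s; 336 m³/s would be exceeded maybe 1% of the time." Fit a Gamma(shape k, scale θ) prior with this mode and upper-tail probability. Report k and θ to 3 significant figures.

k ≈ 9.08, θ ≈ 19.2

Gamma(k,θ) with k>1 has mode (k−1)θ, so θ = 155/(k−1).
Need P(X < 336) = 0.99 with θ tied to k this way. Start at k = 2, θ = 155: P(X<336) ≈ 0.637.
Too low — raise k to concentrate. Iterating converges to k ≈ 9.08.
Then θ = 155/(9.08−1) ≈ 19.2.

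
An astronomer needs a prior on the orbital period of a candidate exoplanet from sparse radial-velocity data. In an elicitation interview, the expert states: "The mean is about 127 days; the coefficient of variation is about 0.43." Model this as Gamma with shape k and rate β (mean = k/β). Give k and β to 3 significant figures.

For Gamma(k, rate β): mean = k/β, variance = k/β², so CV = 1/√k.
CV = 0.43, hence k = 1/CV² = 5.41.
Then β = k/mean = 5.41/127 = 0.0426.

k ≈ 5.41, β ≈ 0.0426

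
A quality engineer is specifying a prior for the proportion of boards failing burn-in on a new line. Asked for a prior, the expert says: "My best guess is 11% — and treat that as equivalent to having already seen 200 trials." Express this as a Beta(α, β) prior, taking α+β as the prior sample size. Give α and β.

α = 22, β = 178

Under the effective-sample-size interpretation, Beta(α, β) has prior mean α/(α+β) and prior sample size α+β.
So α+β = 200 and α/(α+β) = 0.11, giving α = 0.11·200 = 22 and β = 200 − 22 = 178.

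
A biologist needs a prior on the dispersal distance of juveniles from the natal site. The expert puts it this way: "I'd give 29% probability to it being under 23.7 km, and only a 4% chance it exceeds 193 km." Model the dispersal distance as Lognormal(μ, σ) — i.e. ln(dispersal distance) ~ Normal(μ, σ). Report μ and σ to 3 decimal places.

μ ≈ 3.669, σ ≈ 0.910

If T ~ Lognormal(μ,σ) then ln T ~ Normal(μ,σ), so the p-quantile of ln T is μ + z_p·σ.
ln(23.7) = 3.165 and ln(193) = 5.263; z_{0.29} = -0.5534, z_{0.96} = 1.751.
σ = (5.263 − 3.165)/(1.751 − (-0.5534)) = 0.910.
μ = 3.165 − (-0.5534)·0.910 = 3.669.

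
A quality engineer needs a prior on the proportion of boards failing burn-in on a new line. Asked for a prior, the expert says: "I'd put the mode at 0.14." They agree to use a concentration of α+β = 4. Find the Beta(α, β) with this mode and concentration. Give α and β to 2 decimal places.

α = 1.28, β = 2.72

For α,β > 1 the Beta mode is (α−1)/(α+β−2). With α+β = 4, the mode is (α−1)/2.
Set (α−1)/2 = 0.14 → α = 1 + 0.14·2 = 1.28.
β = 4 − α = 2.72.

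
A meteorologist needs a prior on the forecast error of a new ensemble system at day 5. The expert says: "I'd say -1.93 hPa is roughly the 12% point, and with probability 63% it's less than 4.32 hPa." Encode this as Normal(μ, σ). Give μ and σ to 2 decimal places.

μ = 2.94, σ = 4.15

For Normal(μ,σ), the p-quantile is μ + z_p·σ. Here z_{0.12} = -1.175, z_{0.63} = 0.3319.
So -1.93 = μ − 1.175σ and 4.32 = μ + 0.3319σ.
Subtracting: σ = (4.32 − -1.93)/(0.3319 − (-1.175)) = 4.15.
Then μ = -1.93 − (-1.175)·4.15 = 2.94.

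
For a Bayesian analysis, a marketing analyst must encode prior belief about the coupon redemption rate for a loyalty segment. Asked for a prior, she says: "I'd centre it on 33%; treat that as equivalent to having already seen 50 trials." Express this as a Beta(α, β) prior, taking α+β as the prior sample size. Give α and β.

Under the effective-sample-size interpretation, Beta(α, β) has prior mean α/(α+β) and prior sample size α+β.
So α+β = 50 and α/(α+β) = 0.33, giving α = 0.33·50 = 16.5 and β = 50 − 16.5 = 33.5.

α = 16.5, β = 33.5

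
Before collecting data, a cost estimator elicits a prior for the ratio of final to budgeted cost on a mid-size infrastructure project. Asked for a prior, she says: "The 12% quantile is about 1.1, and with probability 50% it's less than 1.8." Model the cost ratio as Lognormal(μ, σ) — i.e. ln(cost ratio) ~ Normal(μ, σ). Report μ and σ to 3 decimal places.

μ ≈ 0.588, σ ≈ 0.419

If T ~ Lognormal(μ,σ) then ln T ~ Normal(μ,σ), so the p-quantile of ln T is μ + z_p·σ.
ln(1.1) = 0.09531 and ln(1.8) = 0.5878; z_{0.12} = -1.175, z_{0.5} = 0.
σ = (0.5878 − 0.09531)/(0 − (-1.175)) = 0.419.
μ = 0.09531 − (-1.175)·0.419 = 0.588.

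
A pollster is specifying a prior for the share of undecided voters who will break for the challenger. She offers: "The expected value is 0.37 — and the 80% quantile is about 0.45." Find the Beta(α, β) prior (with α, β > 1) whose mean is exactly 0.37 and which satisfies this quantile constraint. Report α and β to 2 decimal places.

α ≈ 9.34, β ≈ 15.90

With mean 0.37 fixed, write α = 0.37s, β = 0.63s where s = α+β.
Need P(θ < 0.45) = 0.8 under Beta(0.37s, 0.63s). Normal approximation: (q−m)/√(m(1−m)/s) ≈ z_{0.8} = 0.842, so s ≈ 0.37·0.63·(0.842)²/(0.45−0.37)² = 25.8.
At s = 25.8: P(θ<0.45) ≈ 0.802. Adjusting to match 0.8 gives s ≈ 25.23.
So α = 0.37·25.23 ≈ 9.34, β = 0.63·25.23 ≈ 15.90.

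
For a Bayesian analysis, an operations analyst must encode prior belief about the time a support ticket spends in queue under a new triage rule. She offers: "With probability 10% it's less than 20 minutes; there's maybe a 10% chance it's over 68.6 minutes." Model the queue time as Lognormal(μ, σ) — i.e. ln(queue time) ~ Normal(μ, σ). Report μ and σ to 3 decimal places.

If T ~ Lognormal(μ,σ) then ln T ~ Normal(μ,σ), so the p-quantile of ln T is μ + z_p·σ.
ln(20) = 2.996 and ln(68.6) = 4.228; z_{0.1} = -1.282, z_{0.9} = 1.282.
σ = (4.228 − 2.996)/(1.282 − (-1.282)) = 0.481.
μ = 2.996 − (-1.282)·0.481 = 3.612.

μ ≈ 3.612, σ ≈ 0.481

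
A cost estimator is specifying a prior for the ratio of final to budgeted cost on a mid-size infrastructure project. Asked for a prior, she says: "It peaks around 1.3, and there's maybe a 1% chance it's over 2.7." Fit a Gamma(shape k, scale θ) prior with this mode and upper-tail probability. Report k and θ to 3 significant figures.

Gamma(k,θ) with k>1 has mode (k−1)θ, so θ = 1.3/(k−1).
Need P(X < 2.7) = 0.99 with θ tied to k this way. Start at k = 2, θ = 1.3: P(X<2.7) ≈ 0.614.
Too low — raise k to concentrate. Iterating converges to k ≈ 10.1.
Then θ = 1.3/(10.1−1) ≈ 0.142.

k ≈ 10.1, θ ≈ 0.142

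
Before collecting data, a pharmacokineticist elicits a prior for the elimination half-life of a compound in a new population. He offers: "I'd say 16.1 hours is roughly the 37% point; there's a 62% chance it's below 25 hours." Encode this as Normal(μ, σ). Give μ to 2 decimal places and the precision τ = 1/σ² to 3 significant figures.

μ = 20.73, τ = 0.00513

For Normal(μ,σ), the p-quantile is μ + z_p·σ. Here z_{0.37} = -0.3319, z_{0.62} = 0.3055.
So 16.1 = μ − 0.3319σ and 25 = μ + 0.3055σ.
Subtracting: σ = (25 − 16.1)/(0.3055 − (-0.3319)) = 13.96.
Then μ = 16.1 − (-0.3319)·13.96 = 20.73.
Precision τ = 1/σ² = 1/13.96² = 0.00513.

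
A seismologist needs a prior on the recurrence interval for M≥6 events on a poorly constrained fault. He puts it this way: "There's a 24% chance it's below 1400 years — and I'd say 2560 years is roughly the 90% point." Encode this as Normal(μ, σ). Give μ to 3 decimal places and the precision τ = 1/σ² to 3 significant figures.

μ = 1812.158, τ = 2.94e-06

The p-quantile of Normal(μ,σ) is μ + z_p·σ, with z_{0.24} = -0.7063 and z_{0.9} = 1.282.
Eliminate σ: μ = (z₂·x₁ − z₁·x₂)/(z₂ − z₁) = (1.282·1400 − (-0.7063)·2560)/1.988 = 1812.158.
Then σ = (x₂ − x₁)/(z₂ − z₁) = (2560 − 1400)/1.988 = 583.544.
Precision τ = 1/σ² = 1/583.5² = 2.94e-06.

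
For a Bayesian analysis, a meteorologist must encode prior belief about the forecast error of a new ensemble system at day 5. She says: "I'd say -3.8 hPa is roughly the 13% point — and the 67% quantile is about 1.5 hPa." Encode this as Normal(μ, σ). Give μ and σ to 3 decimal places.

For Normal(μ,σ), the p-quantile is μ + z_p·σ. Here z_{0.13} = -1.126, z_{0.67} = 0.4399.
So -3.8 = μ − 1.126σ and 1.5 = μ + 0.4399σ.
Subtracting: σ = (1.5 − -3.8)/(0.4399 − (-1.126)) = 3.384.
Then μ = -3.8 − (-1.126)·3.384 = 0.011.

μ = 0.011, σ = 3.384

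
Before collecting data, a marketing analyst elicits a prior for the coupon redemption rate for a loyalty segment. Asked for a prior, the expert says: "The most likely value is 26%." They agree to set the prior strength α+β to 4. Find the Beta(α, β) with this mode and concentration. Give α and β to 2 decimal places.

α = 1.52, β = 2.48

For α,β > 1 the Beta mode is (α−1)/(α+β−2). With α+β = 4, the mode is (α−1)/2.
Set (α−1)/2 = 0.26 → α = 1 + 0.26·2 = 1.52.
β = 4 − α = 2.48.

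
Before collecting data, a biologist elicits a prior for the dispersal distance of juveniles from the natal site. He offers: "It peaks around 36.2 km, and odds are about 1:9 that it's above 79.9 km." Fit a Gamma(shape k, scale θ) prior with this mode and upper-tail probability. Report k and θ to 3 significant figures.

k ≈ 4.07, θ ≈ 11.8

Gamma(k,θ) with k>1 has mode (k−1)θ, so θ = 36.2/(k−1).
Need P(X < 79.9) = 0.9 with θ tied to k this way. Start at k = 2, θ = 36.2: P(X<79.9) ≈ 0.647.
Too low — raise k to concentrate. Iterating converges to k ≈ 4.07.
Then θ = 36.2/(4.07−1) ≈ 11.8.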